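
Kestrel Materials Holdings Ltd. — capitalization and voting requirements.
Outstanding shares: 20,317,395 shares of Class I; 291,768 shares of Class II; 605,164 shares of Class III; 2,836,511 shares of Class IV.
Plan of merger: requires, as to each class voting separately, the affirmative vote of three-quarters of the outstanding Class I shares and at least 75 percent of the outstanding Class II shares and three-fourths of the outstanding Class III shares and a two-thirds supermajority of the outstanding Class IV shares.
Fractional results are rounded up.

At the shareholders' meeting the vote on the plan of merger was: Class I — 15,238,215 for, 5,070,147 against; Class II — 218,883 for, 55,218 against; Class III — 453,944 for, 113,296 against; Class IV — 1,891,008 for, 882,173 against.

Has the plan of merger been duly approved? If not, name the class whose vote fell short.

Class I: 3/4 of 20317395 = 15238046.25, rounded up to 15238047; 15,238,047 required, 15,238,215 in favor — approved.
Class II: 3/4 of 291768 = 218826; 218,826 required, 218,883 in favor — approved.
Class III: 3/4 of 605164 = 453873; 453,873 required, 453,944 in favor — approved.
Class IV: 2/3 of 2836511 = 1891007.33, rounded up to 1891008; 1,891,008 required, 1,891,008 in favor — approved.

Approved — every class gave the required vote.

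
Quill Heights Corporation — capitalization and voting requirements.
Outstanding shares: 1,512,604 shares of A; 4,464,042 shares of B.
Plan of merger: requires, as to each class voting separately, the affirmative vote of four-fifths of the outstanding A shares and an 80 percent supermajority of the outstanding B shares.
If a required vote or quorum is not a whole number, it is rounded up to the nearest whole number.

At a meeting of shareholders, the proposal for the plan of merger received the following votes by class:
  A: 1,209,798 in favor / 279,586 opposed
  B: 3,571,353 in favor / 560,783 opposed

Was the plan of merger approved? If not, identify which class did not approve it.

Not approved — the A shares did not give the required vote.

A: 4/5 of 1512604 = 1210083.20, rounded up to 1210084; 1,210,084 required, 1,209,798 in favor — not approved.
B: 4/5 of 4464042 = 3571233.60, rounded up to 3571234; 3,571,234 required, 3,571,353 in favor — approved.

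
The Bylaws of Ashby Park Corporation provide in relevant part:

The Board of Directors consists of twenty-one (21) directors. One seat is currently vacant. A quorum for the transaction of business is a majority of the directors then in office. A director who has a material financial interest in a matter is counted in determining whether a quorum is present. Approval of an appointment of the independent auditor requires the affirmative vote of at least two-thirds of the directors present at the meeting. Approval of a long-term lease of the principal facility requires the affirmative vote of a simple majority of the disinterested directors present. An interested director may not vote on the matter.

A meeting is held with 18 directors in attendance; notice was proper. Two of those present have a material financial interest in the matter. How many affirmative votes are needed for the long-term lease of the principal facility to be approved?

The long-term lease of the principal facility requires a majority of the disinterested directors present (18 − 2 = 16).
A majority of 16 is 9.

9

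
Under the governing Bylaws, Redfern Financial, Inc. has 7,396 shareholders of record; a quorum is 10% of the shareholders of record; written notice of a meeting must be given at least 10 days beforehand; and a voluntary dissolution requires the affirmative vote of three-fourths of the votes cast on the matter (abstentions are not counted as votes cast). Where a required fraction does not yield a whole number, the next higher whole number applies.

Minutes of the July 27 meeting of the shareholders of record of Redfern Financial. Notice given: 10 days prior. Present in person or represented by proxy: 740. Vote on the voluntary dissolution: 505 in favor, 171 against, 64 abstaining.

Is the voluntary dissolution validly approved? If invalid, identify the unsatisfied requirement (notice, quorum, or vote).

Invalid — vote requirement not satisfied.

Notice: 10 days given; 10 required. Satisfied.
Quorum: 10% of 7,396 = 739.60, rounded up to 740; 740 present. Satisfied.
Vote: requires three-fourths of the votes cast (740 − 64 abstaining = 676); 3/4 of 676 = 507, so 507 needed; 505 in favor. Not satisfied.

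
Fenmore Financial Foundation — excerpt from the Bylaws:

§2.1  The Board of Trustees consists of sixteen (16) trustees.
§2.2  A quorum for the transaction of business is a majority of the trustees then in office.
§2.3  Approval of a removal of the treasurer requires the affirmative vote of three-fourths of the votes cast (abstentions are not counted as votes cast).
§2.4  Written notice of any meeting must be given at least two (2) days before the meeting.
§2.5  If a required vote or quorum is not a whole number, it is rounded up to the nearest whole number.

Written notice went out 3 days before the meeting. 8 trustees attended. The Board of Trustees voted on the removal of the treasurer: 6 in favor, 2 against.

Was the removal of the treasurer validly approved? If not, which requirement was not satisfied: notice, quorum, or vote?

Notice: 3 days given; 2 required (3 ≥ 2). Satisfied.
Quorum: 8 present; quorum is 9. Not satisfied.
Vote: the removal of the treasurer requires three-fourths of the votes cast (8). 3/4 of 8 = 6, so 6 affirmative votes are needed; 6 voted in favor. Satisfied. (Moot — without a quorum no business can be validly transacted.)

Invalid — quorum requirement not satisfied.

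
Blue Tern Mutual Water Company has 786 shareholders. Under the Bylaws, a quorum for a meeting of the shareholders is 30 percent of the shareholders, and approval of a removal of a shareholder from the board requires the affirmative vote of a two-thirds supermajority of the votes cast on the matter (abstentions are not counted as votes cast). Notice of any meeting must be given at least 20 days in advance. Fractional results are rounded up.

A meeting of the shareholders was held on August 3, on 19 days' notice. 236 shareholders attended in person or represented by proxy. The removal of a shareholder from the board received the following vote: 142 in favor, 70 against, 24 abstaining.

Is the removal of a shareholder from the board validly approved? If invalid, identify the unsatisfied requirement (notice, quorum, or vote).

Notice: 19 days given; 20 required. Not satisfied.
Quorum: 30% of 786 = 235.80, rounded up to 236; 236 present. Satisfied.
Vote: requires two-thirds of the votes cast (236 − 24 abstaining = 212); 2/3 of 212 = 141.33, rounded up to 142, so 142 needed; 142 in favor. Satisfied.

Invalid — notice requirement not satisfied.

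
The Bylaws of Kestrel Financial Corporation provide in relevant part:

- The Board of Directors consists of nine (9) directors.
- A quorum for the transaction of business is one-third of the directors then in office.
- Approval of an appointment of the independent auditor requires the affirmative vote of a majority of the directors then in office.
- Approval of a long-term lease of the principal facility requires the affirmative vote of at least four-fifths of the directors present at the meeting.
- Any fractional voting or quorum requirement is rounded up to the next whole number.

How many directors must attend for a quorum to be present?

3

1/3 of 9 = 3.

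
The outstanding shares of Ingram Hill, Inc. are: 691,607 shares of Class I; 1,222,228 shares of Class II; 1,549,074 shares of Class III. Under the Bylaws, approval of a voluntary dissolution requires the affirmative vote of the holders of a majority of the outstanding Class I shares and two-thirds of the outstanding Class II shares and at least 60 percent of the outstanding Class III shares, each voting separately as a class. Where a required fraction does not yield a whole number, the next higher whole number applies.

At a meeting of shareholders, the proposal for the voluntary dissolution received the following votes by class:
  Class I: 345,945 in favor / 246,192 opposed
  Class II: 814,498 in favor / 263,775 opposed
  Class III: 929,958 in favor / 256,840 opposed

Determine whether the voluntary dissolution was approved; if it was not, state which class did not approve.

Class I: a majority of 691607 is 345804; 345,804 required, 345,945 in favor — approved.
Class II: 2/3 of 1222228 = 814818.67, rounded up to 814819; 814,819 required, 814,498 in favor — not approved.
Class III: 3/5 of 1549074 = 929444.40, rounded up to 929445; 929,445 required, 929,958 in favor — approved.

Not approved — the Class II shares did not give the required vote.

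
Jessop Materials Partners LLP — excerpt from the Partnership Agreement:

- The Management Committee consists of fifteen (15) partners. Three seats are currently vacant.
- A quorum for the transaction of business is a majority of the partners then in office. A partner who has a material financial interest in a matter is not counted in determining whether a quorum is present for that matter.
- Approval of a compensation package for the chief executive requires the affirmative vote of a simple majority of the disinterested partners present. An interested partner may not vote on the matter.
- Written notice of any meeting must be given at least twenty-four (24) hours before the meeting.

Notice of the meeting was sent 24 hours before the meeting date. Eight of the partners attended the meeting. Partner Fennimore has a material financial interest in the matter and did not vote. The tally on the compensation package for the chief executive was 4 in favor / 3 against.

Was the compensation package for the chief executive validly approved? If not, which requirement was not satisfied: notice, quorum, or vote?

Valid — all requirements satisfied.

Notice: 24 hours given; 24 required (24 ≥ 24). Satisfied.
Quorum: 8 present, but the 1 interested partner does not count, leaving 7. Quorum is 7. Satisfied.
Vote: the compensation package for the chief executive requires a majority of the disinterested partners present (8 − 1 = 7). A majority of 7 is 4, so 4 affirmative votes are needed; 4 voted in favor. Satisfied.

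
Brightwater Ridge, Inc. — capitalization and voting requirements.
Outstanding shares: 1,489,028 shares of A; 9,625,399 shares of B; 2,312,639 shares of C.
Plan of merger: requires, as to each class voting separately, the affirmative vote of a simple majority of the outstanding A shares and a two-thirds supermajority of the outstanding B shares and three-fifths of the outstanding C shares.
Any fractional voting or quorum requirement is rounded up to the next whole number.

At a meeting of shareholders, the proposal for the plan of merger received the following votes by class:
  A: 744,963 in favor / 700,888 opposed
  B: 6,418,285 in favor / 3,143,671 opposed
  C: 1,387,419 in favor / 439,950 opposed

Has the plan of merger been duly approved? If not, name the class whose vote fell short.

Not approved — the C shares did not give the required vote.

A: a majority of 1489028 is 744515; 744,515 required, 744,963 in favor — approved.
B: 2/3 of 9625399 = 6416932.67, rounded up to 6416933; 6,416,933 required, 6,418,285 in favor — approved.
C: 3/5 of 2312639 = 1387583.40, rounded up to 1387584; 1,387,584 required, 1,387,419 in favor — not approved.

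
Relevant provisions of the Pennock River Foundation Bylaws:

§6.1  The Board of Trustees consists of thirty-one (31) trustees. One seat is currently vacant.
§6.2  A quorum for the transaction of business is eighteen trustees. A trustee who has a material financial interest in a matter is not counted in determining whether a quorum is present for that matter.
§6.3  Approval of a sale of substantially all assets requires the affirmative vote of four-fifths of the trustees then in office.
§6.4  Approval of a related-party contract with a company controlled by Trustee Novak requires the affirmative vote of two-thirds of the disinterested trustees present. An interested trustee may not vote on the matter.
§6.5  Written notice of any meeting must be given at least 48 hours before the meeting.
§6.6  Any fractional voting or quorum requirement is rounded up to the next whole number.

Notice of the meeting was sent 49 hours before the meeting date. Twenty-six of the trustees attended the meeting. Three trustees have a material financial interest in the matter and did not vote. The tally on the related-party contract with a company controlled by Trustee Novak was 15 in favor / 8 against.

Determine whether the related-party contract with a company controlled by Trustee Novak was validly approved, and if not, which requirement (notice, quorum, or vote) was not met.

Notice: 49 hours given; 48 required (49 ≥ 48). Satisfied.
Quorum: 26 present, but the 3 interested trustees do not count, leaving 23. Quorum is 18. Satisfied.
Vote: the related-party contract with a company controlled by Trustee Novak requires two-thirds of the disinterested trustees present (26 − 3 = 23). 2/3 of 23 = 15.33, rounded up to 16, so 16 affirmative votes are needed; 15 voted in favor. Not satisfied.

Invalid — vote requirement not satisfied.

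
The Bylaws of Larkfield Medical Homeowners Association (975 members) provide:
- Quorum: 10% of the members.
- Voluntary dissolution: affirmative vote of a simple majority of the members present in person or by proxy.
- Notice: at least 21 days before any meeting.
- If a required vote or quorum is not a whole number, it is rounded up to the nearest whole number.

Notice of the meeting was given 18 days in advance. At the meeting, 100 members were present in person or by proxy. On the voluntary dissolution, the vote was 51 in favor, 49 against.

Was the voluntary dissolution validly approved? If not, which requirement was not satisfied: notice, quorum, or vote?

Invalid — notice requirement not satisfied.

Notice: 18 days given; 21 required. Not satisfied.
Quorum: 10% of 975 = 97.50, rounded up to 98; 100 present. Satisfied.
Vote: requires a majority of those present (100); a majority of 100 is 51, so 51 needed; 51 in favor. Satisfied.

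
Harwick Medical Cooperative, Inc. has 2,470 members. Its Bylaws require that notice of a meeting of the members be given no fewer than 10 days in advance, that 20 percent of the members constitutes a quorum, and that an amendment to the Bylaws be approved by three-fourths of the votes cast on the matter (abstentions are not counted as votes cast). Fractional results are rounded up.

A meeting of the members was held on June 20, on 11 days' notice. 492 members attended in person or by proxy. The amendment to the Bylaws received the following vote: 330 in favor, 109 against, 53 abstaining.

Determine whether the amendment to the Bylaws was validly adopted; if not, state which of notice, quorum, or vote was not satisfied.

Invalid — quorum requirement not satisfied.

Notice: 11 days given; 10 required. Satisfied.
Quorum: 20% of 2,470 = 494; 492 present. Not satisfied.
Vote: requires three-fourths of the votes cast (492 − 53 abstaining = 439); 3/4 of 439 = 329.25, rounded up to 330, so 330 needed; 330 in favor. Satisfied.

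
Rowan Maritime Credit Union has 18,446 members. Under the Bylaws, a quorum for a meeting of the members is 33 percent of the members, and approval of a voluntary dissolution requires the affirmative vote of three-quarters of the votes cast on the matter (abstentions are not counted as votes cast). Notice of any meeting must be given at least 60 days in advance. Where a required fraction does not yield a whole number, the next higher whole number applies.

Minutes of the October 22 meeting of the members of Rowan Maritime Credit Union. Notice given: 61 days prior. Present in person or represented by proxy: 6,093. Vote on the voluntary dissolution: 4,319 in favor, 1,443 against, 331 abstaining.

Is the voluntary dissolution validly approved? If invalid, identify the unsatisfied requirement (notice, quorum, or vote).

Notice: 61 days given; 60 required. Satisfied.
Quorum: 33% of 18,446 = 6,087.18, rounded up to 6,088; 6,093 present. Satisfied.
Vote: requires three-fourths of the votes cast (6,093 − 331 abstaining = 5,762); 3/4 of 5762 = 4321.50, rounded up to 4322, so 4,322 needed; 4,319 in favor. Not satisfied.

Invalid — vote requirement not satisfied.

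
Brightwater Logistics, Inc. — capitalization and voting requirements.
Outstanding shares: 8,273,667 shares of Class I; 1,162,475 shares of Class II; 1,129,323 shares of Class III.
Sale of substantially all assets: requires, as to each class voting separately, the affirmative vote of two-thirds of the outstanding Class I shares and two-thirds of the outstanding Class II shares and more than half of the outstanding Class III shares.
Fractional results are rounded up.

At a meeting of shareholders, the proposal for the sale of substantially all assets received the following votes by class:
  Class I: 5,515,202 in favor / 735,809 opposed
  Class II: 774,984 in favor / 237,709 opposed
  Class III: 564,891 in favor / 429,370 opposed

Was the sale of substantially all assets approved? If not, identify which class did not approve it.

Class I: 2/3 of 8273667 = 5515778; 5,515,778 required, 5,515,202 in favor — not approved.
Class II: 2/3 of 1162475 = 774983.33, rounded up to 774984; 774,984 required, 774,984 in favor — approved.
Class III: a majority of 1129323 is 564662; 564,662 required, 564,891 in favor — approved.

Not approved — the Class I shares did not give the required vote.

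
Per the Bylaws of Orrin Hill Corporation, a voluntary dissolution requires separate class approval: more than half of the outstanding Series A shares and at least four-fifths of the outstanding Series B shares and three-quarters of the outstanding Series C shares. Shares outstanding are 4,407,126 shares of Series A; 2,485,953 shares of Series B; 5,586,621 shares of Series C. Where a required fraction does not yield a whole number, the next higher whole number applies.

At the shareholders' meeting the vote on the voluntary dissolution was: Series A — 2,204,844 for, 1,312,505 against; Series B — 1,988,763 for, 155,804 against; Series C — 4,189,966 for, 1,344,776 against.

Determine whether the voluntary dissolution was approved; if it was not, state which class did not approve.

Series A: a majority of 4407126 is 2203564; 2,203,564 required, 2,204,844 in favor — approved.
Series B: 4/5 of 2485953 = 1988762.40, rounded up to 1988763; 1,988,763 required, 1,988,763 in favor — approved.
Series C: 3/4 of 5586621 = 4189965.75, rounded up to 4189966; 4,189,966 required, 4,189,966 in favor — approved.

Approved — every class gave the required vote.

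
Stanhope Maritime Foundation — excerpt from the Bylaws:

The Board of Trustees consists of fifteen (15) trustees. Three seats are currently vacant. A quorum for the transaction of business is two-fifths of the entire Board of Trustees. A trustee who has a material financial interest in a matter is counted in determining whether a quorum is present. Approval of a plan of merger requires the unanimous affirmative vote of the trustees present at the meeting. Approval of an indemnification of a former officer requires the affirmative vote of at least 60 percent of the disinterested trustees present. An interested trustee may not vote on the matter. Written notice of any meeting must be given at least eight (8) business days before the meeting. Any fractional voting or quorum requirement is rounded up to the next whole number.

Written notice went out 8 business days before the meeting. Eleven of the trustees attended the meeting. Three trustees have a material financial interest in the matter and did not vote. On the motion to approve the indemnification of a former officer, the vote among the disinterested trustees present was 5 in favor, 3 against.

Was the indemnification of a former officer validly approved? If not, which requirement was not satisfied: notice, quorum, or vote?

Notice: 8 business days given; 8 required (8 ≥ 8). Satisfied.
Quorum: 11 present (interested trustees count toward quorum); quorum is 6. Satisfied.
Vote: the indemnification of a former officer requires three-fifths of the disinterested trustees present (11 − 3 = 8). 3/5 of 8 = 4.80, rounded up to 5, so 5 affirmative votes are needed; 5 voted in favor. Satisfied.

Valid — all requirements satisfied.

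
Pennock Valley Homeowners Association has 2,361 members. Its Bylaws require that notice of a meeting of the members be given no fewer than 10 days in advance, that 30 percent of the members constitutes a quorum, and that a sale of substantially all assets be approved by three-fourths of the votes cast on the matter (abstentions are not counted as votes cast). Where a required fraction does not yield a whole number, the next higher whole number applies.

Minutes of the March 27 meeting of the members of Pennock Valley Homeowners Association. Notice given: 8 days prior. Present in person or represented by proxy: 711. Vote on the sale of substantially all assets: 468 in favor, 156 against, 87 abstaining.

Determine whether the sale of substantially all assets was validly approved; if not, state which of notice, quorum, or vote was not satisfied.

Notice: 8 days given; 10 required. Not satisfied.
Quorum: 30% of 2,361 = 708.30, rounded up to 709; 711 present. Satisfied.
Vote: requires three-fourths of the votes cast (711 − 87 abstaining = 624); 3/4 of 624 = 468, so 468 needed; 468 in favor. Satisfied.

Invalid — notice requirement not satisfied.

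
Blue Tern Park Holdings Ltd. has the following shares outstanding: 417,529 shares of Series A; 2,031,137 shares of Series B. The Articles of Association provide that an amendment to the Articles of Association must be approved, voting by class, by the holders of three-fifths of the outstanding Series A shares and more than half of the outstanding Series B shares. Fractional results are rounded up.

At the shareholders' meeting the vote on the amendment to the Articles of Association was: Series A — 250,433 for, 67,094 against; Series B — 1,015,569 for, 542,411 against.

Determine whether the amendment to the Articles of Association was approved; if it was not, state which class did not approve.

Not approved — the Series A shares did not give the required vote.

Series A: 3/5 of 417529 = 250517.40, rounded up to 250518; 250,518 required, 250,433 in favor — not approved.
Series B: a majority of 2031137 is 1015569; 1,015,569 required, 1,015,569 in favor — approved.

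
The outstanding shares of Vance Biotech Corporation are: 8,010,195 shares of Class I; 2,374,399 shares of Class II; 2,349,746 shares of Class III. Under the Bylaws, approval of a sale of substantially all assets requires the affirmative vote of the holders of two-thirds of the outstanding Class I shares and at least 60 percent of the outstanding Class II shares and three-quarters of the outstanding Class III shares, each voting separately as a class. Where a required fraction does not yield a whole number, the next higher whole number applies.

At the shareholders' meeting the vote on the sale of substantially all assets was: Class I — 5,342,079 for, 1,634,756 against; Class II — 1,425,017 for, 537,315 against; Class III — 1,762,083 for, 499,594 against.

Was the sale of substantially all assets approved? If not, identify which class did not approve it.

Not approved — the Class III shares did not give the required vote.

Class I: 2/3 of 8010195 = 5340130; 5,340,130 required, 5,342,079 in favor — approved.
Class II: 3/5 of 2374399 = 1424639.40, rounded up to 1424640; 1,424,640 required, 1,425,017 in favor — approved.
Class III: 3/4 of 2349746 = 1762309.50, rounded up to 1762310; 1,762,310 required, 1,762,083 in favor — not approved.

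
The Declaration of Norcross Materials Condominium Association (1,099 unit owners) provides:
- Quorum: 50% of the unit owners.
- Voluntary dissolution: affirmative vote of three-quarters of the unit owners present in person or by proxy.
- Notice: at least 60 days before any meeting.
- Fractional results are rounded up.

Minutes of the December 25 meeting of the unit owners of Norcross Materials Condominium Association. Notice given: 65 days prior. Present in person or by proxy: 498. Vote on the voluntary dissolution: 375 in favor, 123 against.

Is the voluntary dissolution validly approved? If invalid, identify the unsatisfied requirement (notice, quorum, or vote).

Invalid — quorum requirement not satisfied.

Notice: 65 days given; 60 required. Satisfied.
Quorum: 50% of 1,099 = 549.50, rounded up to 550; 498 present. Not satisfied.
Vote: requires three-fourths of those present (498); 3/4 of 498 = 373.50, rounded up to 374, so 374 needed; 375 in favor. Satisfied.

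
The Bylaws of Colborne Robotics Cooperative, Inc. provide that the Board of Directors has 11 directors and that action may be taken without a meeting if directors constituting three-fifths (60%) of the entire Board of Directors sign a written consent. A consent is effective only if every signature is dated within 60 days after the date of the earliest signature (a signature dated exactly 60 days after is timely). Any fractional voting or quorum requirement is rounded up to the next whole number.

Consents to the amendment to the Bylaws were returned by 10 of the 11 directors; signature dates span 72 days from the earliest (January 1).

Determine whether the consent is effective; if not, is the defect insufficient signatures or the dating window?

Not effective — dating-window requirement not satisfied.

Signatures required: three-fifths (60%) of 11 — 3/5 of 11 = 6.60, rounded up to 7, so 7 needed; 10 signed. Sufficient.
Dating window: the latest signature is 72 days after the earliest; the limit is 60 days. Outside the window.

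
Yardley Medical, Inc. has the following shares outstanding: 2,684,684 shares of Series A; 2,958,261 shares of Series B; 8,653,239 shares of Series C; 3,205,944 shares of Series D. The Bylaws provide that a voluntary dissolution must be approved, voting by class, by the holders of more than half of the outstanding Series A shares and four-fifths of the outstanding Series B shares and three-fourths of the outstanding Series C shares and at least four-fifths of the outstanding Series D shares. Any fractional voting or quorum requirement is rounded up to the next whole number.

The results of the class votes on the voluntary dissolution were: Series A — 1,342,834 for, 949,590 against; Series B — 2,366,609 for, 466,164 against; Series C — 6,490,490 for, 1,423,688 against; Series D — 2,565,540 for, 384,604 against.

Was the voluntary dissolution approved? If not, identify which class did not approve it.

Approved — every class gave the required vote.

Series A: a majority of 2684684 is 1342343; 1,342,343 required, 1,342,834 in favor — approved.
Series B: 4/5 of 2958261 = 2366608.80, rounded up to 2366609; 2,366,609 required, 2,366,609 in favor — approved.
Series C: 3/4 of 8653239 = 6489929.25, rounded up to 6489930; 6,489,930 required, 6,490,490 in favor — approved.
Series D: 4/5 of 3205944 = 2564755.20, rounded up to 2564756; 2,564,756 required, 2,565,540 in favor — approved.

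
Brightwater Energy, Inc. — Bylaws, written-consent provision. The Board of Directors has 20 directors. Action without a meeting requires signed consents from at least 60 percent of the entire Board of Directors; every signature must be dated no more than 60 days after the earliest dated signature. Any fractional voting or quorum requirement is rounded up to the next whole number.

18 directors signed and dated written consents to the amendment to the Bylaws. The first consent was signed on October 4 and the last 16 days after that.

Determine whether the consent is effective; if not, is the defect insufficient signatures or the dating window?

Effective — both the signature and dating-window requirements are satisfied.

Signatures required: at least 60 percent of 20 — 3/5 of 20 = 12, so 12 needed; 18 signed. Sufficient.
Dating window: the latest signature is 16 days after the earliest; the limit is 60 days. Within the window.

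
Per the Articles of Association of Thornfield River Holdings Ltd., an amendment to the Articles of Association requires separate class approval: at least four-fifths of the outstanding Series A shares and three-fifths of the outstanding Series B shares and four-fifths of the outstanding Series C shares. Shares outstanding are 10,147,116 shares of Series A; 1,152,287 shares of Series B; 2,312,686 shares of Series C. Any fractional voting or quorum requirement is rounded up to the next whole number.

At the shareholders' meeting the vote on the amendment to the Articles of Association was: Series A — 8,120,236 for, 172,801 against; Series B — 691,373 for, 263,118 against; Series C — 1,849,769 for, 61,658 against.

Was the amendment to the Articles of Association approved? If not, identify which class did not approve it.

Not approved — the Series C shares did not give the required vote.

Series A: 4/5 of 10147116 = 8117692.80, rounded up to 8117693; 8,117,693 required, 8,120,236 in favor — approved.
Series B: 3/5 of 1152287 = 691372.20, rounded up to 691373; 691,373 required, 691,373 in favor — approved.
Series C: 4/5 of 2312686 = 1850148.80, rounded up to 1850149; 1,850,149 required, 1,849,769 in favor — not approved.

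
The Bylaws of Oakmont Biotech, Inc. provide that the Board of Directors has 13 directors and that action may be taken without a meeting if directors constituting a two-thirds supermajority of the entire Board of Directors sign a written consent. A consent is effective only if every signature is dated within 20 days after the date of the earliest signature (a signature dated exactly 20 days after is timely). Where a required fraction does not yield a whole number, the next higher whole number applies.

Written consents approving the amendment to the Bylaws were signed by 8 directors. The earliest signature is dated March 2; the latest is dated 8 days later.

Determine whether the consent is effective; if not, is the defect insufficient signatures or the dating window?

Signatures required: a two-thirds supermajority of 13 — 2/3 of 13 = 8.67, rounded up to 9, so 9 needed; 8 signed. Insufficient.
Dating window: the latest signature is 8 days after the earliest; the limit is 20 days. Within the window.

Not effective — insufficient signatures.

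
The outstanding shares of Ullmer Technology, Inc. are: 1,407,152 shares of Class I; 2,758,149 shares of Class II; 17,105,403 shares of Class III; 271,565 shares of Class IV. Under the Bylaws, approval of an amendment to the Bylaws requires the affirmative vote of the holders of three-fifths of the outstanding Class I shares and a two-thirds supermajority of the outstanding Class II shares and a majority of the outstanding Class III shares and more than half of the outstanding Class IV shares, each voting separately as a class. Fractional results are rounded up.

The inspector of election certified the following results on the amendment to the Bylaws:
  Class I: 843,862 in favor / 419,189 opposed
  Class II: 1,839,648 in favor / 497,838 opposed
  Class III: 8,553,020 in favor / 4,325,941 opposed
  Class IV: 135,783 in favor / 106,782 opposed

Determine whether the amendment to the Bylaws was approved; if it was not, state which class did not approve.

Not approved — the Class I shares did not give the required vote.

Class I: 3/5 of 1407152 = 844291.20, rounded up to 844292; 844,292 required, 843,862 in favor — not approved.
Class II: 2/3 of 2758149 = 1838766; 1,838,766 required, 1,839,648 in favor — approved.
Class III: a majority of 17105403 is 8552702; 8,552,702 required, 8,553,020 in favor — approved.
Class IV: a majority of 271565 is 135783; 135,783 required, 135,783 in favor — approved.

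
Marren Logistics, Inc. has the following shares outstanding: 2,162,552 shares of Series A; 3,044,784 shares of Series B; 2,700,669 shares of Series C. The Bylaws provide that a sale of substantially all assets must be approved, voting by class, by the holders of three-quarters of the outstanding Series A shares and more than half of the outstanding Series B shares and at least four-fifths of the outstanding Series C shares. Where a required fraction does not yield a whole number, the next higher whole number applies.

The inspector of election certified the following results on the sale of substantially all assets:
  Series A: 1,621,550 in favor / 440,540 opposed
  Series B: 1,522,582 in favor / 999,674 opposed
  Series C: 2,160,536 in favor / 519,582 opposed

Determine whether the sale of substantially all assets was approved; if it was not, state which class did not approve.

Not approved — the Series A shares did not give the required vote.

Series A: 3/4 of 2162552 = 1621914; 1,621,914 required, 1,621,550 in favor — not approved.
Series B: a majority of 3044784 is 1522393; 1,522,393 required, 1,522,582 in favor — approved.
Series C: 4/5 of 2700669 = 2160535.20, rounded up to 2160536; 2,160,536 required, 2,160,536 in favor — approved.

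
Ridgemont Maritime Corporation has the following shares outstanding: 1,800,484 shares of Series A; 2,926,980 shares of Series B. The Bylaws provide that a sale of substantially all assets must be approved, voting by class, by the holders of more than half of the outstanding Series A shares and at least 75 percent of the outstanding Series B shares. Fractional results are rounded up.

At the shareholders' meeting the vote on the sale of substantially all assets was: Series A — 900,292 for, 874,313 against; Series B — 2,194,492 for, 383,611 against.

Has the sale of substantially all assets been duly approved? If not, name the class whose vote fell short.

Not approved — the Series B shares did not give the required vote.

Series A: a majority of 1800484 is 900243; 900,243 required, 900,292 in favor — approved.
Series B: 3/4 of 2926980 = 2195235; 2,195,235 required, 2,194,492 in favor — not approved.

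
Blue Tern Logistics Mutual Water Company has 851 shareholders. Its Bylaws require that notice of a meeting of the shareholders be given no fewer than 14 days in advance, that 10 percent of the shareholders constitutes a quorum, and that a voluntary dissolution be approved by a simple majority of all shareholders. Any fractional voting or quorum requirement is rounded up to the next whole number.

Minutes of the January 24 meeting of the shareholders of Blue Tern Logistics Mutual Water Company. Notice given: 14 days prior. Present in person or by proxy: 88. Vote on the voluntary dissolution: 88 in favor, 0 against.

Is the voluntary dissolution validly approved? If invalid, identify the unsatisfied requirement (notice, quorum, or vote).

Invalid — vote requirement not satisfied.

Notice: 14 days given; 14 required. Satisfied.
Quorum: 10% of 851 = 85.10, rounded up to 86; 88 present. Satisfied.
Vote: requires a majority of all shareholders (851); a majority of 851 is 426, so 426 needed; 88 in favor. Not satisfied.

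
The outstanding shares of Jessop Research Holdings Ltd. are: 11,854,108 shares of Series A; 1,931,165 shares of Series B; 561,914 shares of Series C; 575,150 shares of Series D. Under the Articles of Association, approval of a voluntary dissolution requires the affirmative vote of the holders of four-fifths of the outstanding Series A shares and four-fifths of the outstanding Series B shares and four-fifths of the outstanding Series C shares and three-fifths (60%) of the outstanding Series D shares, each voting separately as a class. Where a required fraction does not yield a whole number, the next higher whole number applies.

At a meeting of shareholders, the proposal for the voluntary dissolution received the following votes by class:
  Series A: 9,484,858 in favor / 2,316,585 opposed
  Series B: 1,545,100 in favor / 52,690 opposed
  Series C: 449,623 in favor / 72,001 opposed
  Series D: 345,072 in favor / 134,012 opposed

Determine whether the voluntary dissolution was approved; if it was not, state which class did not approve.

Series A: 4/5 of 11854108 = 9483286.40, rounded up to 9483287; 9,483,287 required, 9,484,858 in favor — approved.
Series B: 4/5 of 1931165 = 1544932; 1,544,932 required, 1,545,100 in favor — approved.
Series C: 4/5 of 561914 = 449531.20, rounded up to 449532; 449,532 required, 449,623 in favor — approved.
Series D: 3/5 of 575150 = 345090; 345,090 required, 345,072 in favor — not approved.

Not approved — the Series D shares did not give the required vote.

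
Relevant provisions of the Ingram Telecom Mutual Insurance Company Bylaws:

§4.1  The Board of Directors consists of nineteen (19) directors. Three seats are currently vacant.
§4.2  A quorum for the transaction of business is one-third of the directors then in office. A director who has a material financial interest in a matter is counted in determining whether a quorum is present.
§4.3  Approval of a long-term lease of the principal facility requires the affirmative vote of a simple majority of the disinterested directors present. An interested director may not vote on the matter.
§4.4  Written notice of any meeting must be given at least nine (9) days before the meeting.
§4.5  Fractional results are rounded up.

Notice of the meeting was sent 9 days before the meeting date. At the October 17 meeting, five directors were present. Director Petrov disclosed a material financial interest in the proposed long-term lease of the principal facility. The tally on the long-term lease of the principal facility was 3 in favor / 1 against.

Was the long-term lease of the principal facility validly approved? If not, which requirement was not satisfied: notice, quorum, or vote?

Notice: 9 days given; 9 required (9 ≥ 9). Satisfied.
Quorum: 5 present (interested directors count toward quorum); quorum is 6. Not satisfied.
Vote: the long-term lease of the principal facility requires a majority of the disinterested directors present (5 − 1 = 4). A majority of 4 is 3, so 3 affirmative votes are needed; 3 voted in favor. Satisfied. (Moot — without a quorum no business can be validly transacted.)

Invalid — quorum requirement not satisfied.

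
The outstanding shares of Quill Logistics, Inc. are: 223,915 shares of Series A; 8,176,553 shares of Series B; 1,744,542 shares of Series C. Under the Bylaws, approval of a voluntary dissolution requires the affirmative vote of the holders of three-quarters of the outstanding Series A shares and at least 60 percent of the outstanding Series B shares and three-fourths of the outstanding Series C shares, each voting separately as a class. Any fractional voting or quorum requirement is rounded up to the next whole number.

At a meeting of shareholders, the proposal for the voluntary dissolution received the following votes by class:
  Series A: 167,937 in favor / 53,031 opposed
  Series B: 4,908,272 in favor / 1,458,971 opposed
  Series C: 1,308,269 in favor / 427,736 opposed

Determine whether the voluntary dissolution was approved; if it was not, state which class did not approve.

Not approved — the Series C shares did not give the required vote.

Series A: 3/4 of 223915 = 167936.25, rounded up to 167937; 167,937 required, 167,937 in favor — approved.
Series B: 3/5 of 8176553 = 4905931.80, rounded up to 4905932; 4,905,932 required, 4,908,272 in favor — approved.
Series C: 3/4 of 1744542 = 1308406.50, rounded up to 1308407; 1,308,407 required, 1,308,269 in favor — not approved.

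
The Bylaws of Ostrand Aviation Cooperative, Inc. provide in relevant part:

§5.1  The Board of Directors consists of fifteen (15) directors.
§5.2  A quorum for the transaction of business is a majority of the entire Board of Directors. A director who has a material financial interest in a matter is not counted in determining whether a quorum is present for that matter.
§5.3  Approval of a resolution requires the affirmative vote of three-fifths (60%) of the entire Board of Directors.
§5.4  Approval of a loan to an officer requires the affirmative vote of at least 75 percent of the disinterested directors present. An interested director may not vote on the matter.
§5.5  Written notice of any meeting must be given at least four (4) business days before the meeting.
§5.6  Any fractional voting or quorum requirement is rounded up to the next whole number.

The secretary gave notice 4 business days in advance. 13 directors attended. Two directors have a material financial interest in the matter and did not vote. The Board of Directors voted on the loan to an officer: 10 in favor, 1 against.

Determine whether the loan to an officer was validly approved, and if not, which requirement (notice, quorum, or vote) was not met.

Notice: 4 business days given; 4 required (4 ≥ 4). Satisfied.
Quorum: 13 present, but the 2 interested directors do not count, leaving 11. Quorum is 8. Satisfied.
Vote: the loan to an officer requires three-fourths of the disinterested directors present (13 − 2 = 11). 3/4 of 11 = 8.25, rounded up to 9, so 9 affirmative votes are needed; 10 voted in favor. Satisfied.

Valid — all requirements satisfied.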